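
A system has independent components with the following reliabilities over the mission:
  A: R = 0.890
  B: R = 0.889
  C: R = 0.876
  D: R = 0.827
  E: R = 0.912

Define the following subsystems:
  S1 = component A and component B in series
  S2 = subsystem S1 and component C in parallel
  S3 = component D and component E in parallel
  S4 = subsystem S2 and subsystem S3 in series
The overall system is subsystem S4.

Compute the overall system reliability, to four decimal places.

0.9593

Series (A and B): 0.890000 × 0.889000 = 0.791210
Parallel ([0.791210] and C): 1 − (1 − 0.791210)(1 − 0.876000) = 0.974110
Parallel (D and E): 1 − (1 − 0.827000)(1 − 0.912000) = 0.984776
Series ([0.974110] and [0.984776]): 0.974110 × 0.984776 = 0.9593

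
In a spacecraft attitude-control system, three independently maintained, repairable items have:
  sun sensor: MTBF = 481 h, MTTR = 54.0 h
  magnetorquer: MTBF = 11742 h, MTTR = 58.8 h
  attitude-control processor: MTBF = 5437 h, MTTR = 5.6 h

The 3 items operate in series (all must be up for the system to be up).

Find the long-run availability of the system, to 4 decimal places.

0.8937

A(sun sensor) = MTBF/(MTBF+MTTR) = 481/(481+54.0) = 0.899065
A(magnetorquer) = MTBF/(MTBF+MTTR) = 11742/(11742+58.8) = 0.995017
A(attitude-control processor) = MTBF/(MTBF+MTTR) = 5437/(5437+5.6) = 0.998971
Series availability: 0.899065 × 0.995017 × 0.998971 = 0.8937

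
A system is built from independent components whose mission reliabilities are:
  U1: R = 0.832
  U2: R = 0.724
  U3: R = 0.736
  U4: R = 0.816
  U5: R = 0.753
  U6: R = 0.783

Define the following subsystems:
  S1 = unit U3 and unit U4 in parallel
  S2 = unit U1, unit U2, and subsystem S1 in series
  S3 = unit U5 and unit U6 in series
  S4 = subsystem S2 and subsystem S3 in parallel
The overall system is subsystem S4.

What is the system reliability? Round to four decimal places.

Parallel (U3 and U4): 1 − (1 − 0.736000)(1 − 0.816000) = 0.951424
Series (U1, U2, and [0.951424]): 0.832000 × 0.724000 × 0.951424 = 0.573107
Series (U5 and U6): 0.753000 × 0.783000 = 0.589599
Parallel ([0.573107] and [0.589599]): 1 − (1 − 0.573107)(1 − 0.589599) = 0.8248

0.8248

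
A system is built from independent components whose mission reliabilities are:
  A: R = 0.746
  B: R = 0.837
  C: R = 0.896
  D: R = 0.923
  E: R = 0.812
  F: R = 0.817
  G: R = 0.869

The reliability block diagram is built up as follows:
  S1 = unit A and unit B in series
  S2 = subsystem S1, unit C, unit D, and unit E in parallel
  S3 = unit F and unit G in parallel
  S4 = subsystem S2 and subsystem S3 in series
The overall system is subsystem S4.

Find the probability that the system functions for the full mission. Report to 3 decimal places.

0.975

Series (A and B): 0.74600 × 0.83700 = 0.62440
Parallel ([0.62440], C, D, and E): 1 − (1 − 0.62440)(1 − 0.89600)(1 − 0.92300)(1 − 0.81200) = 0.99943
Parallel (F and G): 1 − (1 − 0.81700)(1 − 0.86900) = 0.97603
Series ([0.99943] and [0.97603]): 0.99943 × 0.97603 = 0.975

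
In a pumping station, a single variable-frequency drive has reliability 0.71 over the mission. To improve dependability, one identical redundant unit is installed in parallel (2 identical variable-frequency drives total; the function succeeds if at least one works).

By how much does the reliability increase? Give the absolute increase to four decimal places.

0.2059

R_before = 0.71
R_after = 1 − (1 − 0.71)^2 = 0.9159
ΔR = 0.9159 − 0.71 = 0.2059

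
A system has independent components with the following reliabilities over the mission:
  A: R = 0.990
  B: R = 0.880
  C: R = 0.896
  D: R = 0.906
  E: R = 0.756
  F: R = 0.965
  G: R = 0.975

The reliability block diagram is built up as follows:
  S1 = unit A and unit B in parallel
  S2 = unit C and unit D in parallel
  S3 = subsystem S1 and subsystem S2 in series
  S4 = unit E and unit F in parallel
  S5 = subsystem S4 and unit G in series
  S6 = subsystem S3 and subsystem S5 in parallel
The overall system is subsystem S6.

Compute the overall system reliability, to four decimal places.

Parallel (A and B): 1 − (1 − 0.990000)(1 − 0.880000) = 0.998800
Parallel (C and D): 1 − (1 − 0.896000)(1 − 0.906000) = 0.990224
Series ([0.998800] and [0.990224]): 0.998800 × 0.990224 = 0.989036
Parallel (E and F): 1 − (1 − 0.756000)(1 − 0.965000) = 0.991460
Series ([0.991460] and G): 0.991460 × 0.975000 = 0.966674
Parallel ([0.989036] and [0.966674]): 1 − (1 − 0.989036)(1 − 0.966674) = 0.9996

0.9996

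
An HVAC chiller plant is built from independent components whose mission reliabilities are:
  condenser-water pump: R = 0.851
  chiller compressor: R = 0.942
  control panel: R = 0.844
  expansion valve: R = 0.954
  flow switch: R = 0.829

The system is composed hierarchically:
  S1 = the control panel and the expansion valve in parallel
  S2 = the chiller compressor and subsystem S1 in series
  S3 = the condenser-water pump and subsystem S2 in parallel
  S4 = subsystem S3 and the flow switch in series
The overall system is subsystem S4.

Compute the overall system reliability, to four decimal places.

Parallel (control panel and expansion valve): 1 − (1 − 0.844000)(1 − 0.954000) = 0.992824
Series (chiller compressor and [0.992824]): 0.942000 × 0.992824 = 0.935240
Parallel (condenser-water pump and [0.935240]): 1 − (1 − 0.851000)(1 − 0.935240) = 0.990351
Series ([0.990351] and flow switch): 0.990351 × 0.829000 = 0.8210

0.8210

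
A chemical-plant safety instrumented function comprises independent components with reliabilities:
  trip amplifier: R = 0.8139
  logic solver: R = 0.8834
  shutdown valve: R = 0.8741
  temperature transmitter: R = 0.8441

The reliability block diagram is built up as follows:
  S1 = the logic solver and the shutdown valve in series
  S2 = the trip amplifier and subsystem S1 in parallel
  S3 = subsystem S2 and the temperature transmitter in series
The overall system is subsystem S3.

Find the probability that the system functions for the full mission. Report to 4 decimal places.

0.8083

Series (logic solver and shutdown valve): 0.883400 × 0.874100 = 0.772180
Parallel (trip amplifier and [0.772180]): 1 − (1 − 0.813900)(1 − 0.772180) = 0.957603
Series ([0.957603] and temperature transmitter): 0.957603 × 0.844100 = 0.8083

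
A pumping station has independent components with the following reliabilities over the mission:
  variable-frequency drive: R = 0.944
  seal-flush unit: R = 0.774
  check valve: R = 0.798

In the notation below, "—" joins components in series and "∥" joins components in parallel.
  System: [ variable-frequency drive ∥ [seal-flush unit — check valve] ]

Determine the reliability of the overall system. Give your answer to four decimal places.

0.9786

Series (seal-flush unit and check valve): 0.774000 × 0.798000 = 0.617652
Parallel (variable-frequency drive and [0.617652]): 1 − (1 − 0.944000)(1 − 0.617652) = 0.9786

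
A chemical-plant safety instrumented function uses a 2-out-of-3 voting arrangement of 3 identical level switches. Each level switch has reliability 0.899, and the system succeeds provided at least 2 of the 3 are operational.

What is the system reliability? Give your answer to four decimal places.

0.9715

R = Σ_{i=2}^{3} C(3,i) p^i (1−p)^{3−i} with p = 0.899
C(3,2)·0.899^2·0.101^1 = 0.244885
C(3,3)·0.899^3·0.101^0 = 0.726573
Sum = 0.9715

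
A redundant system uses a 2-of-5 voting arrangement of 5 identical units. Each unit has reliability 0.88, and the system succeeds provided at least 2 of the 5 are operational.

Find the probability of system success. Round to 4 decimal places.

0.9991

R = Σ_{i=2}^{5} C(5,i) p^i (1−p)^{5−i} with p = 0.88
C(5,2)·0.88^2·0.12^3 = 0.013382
C(5,3)·0.88^3·0.12^2 = 0.098132
C(5,4)·0.88^4·0.12^1 = 0.359817
C(5,5)·0.88^5·0.12^0 = 0.527732
Sum = 0.9991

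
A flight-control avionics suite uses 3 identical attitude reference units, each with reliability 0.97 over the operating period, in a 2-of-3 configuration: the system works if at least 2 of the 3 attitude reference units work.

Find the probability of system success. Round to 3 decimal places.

R = Σ_{i=2}^{3} C(3,i) p^i (1−p)^{3−i} with p = 0.97
C(3,2)·0.97^2·0.03^1 = 0.08468
C(3,3)·0.97^3·0.03^0 = 0.91267
Sum = 0.997

0.997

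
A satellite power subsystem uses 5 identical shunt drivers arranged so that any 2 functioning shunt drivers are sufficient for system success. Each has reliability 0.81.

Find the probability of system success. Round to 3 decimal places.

0.994

R = Σ_{i=2}^{5} C(5,i) p^i (1−p)^{5−i} with p = 0.81
C(5,2)·0.81^2·0.19^3 = 0.04500
C(5,3)·0.81^3·0.19^2 = 0.19185
C(5,4)·0.81^4·0.19^1 = 0.40894
C(5,5)·0.81^5·0.19^0 = 0.34868
Sum = 0.994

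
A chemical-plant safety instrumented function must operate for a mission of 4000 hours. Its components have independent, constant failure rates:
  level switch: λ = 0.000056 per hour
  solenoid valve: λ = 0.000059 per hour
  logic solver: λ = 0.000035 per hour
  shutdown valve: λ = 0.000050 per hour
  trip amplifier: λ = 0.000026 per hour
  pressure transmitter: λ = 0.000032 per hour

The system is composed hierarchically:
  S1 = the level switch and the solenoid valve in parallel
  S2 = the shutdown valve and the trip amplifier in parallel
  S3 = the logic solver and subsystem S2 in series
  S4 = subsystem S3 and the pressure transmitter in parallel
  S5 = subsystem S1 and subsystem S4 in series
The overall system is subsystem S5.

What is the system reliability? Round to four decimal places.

R(level switch) = exp(−0.000056 × 4000) = 0.799315
R(solenoid valve) = exp(−0.000059 × 4000) = 0.789781
R(logic solver) = exp(−0.000035 × 4000) = 0.869358
R(shutdown valve) = exp(−0.000050 × 4000) = 0.818731
R(trip amplifier) = exp(−0.000026 × 4000) = 0.901225
R(pressure transmitter) = exp(−0.000032 × 4000) = 0.879853
Parallel (level switch and solenoid valve): 1 − (1 − 0.799315)(1 − 0.789781) = 0.957812
Parallel (shutdown valve and trip amplifier): 1 − (1 − 0.818731)(1 − 0.901225) = 0.982095
Series (logic solver and [0.982095]): 0.869358 × 0.982095 = 0.853792
Parallel ([0.853792] and pressure transmitter): 1 − (1 − 0.853792)(1 − 0.879853) = 0.982434
Series ([0.957812] and [0.982434]): 0.957812 × 0.982434 = 0.9410

0.9410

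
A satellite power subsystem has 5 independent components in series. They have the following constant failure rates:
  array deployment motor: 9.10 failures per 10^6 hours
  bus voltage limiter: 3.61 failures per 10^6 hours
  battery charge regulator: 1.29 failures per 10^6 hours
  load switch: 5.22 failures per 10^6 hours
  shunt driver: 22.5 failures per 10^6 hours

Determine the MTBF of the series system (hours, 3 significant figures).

Series of exponential components: λ_sys = Σ λ_i
λ_sys = 0.00000910 + 0.00000361 + 0.00000129 + 0.00000522 + 0.0000225 = 4.1720e-05 /h
MTBF = 1 / λ_sys = 24000 h

24000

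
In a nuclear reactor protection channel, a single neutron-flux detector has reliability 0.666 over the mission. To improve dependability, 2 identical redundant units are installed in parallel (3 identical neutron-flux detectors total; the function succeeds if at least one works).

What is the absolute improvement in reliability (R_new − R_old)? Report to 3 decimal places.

0.297

R_before = 0.666
R_after = 1 − (1 − 0.666)^3 = 0.963
ΔR = 0.963 − 0.666 = 0.297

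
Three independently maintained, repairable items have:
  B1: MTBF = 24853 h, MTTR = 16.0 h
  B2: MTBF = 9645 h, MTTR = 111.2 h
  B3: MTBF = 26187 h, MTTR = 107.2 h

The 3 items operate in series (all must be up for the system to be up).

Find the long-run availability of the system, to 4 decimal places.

A(B1) = MTBF/(MTBF+MTTR) = 24853/(24853+16.0) = 0.999357
A(B2) = MTBF/(MTBF+MTTR) = 9645/(9645+111.2) = 0.988602
A(B3) = MTBF/(MTBF+MTTR) = 26187/(26187+107.2) = 0.995923
Series availability: 0.999357 × 0.988602 × 0.995923 = 0.9839

0.9839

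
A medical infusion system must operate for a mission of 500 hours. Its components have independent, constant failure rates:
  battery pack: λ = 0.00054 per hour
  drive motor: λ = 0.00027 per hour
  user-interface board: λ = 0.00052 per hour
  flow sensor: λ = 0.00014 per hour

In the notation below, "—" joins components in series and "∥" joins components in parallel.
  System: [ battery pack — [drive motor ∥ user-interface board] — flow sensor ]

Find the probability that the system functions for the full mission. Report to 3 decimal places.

R(battery pack) = exp(−0.00054 × 500) = 0.76338
R(drive motor) = exp(−0.00027 × 500) = 0.87372
R(user-interface board) = exp(−0.00052 × 500) = 0.77105
R(flow sensor) = exp(−0.00014 × 500) = 0.93239
Parallel (drive motor and user-interface board): 1 − (1 − 0.87372)(1 − 0.77105) = 0.97109
Series (battery pack, [0.97109], and flow sensor): 0.76338 × 0.97109 × 0.93239 = 0.691

0.691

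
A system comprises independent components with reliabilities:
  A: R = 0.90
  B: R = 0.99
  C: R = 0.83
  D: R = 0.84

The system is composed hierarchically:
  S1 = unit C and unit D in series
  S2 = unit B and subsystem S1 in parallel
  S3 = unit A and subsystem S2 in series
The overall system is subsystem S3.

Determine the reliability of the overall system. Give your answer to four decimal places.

0.8973

Series (C and D): 0.830000 × 0.840000 = 0.697200
Parallel (B and [0.697200]): 1 − (1 − 0.990000)(1 − 0.697200) = 0.996972
Series (A and [0.996972]): 0.900000 × 0.996972 = 0.8973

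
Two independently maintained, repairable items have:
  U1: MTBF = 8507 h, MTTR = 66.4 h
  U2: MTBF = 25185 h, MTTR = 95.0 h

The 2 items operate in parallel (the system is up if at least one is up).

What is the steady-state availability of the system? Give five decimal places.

A(U1) = MTBF/(MTBF+MTTR) = 8507/(8507+66.4) = 0.992255
A(U2) = MTBF/(MTBF+MTTR) = 25185/(25185+95.0) = 0.996242
Parallel availability: 1 − (1 − 0.992255)(1 − 0.996242) = 0.99997

0.99997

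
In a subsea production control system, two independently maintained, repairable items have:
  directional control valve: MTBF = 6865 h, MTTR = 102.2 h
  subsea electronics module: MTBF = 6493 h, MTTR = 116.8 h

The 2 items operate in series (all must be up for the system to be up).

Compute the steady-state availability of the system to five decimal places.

A(directional control valve) = MTBF/(MTBF+MTTR) = 6865/(6865+102.2) = 0.985331
A(subsea electronics module) = MTBF/(MTBF+MTTR) = 6493/(6493+116.8) = 0.982329
Series availability: 0.985331 × 0.982329 = 0.96792

0.96792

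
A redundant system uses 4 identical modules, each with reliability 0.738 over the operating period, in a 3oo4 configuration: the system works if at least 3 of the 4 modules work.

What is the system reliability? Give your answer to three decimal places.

0.718

R = Σ_{i=3}^{4} C(4,i) p^i (1−p)^{4−i} with p = 0.738
C(4,3)·0.738^3·0.262^1 = 0.42124
C(4,4)·0.738^4·0.262^0 = 0.29664
Sum = 0.718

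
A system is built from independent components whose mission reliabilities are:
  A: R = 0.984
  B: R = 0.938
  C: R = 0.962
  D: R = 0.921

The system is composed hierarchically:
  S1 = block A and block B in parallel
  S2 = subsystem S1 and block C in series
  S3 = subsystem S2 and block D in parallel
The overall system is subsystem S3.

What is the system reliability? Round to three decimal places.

0.997

Parallel (A and B): 1 − (1 − 0.98400)(1 − 0.93800) = 0.99901
Series ([0.99901] and C): 0.99901 × 0.96200 = 0.96105
Parallel ([0.96105] and D): 1 − (1 − 0.96105)(1 − 0.92100) = 0.997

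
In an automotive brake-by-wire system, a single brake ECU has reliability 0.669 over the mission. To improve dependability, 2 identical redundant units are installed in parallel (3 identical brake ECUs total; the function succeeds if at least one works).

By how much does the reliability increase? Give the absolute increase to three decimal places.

R_before = 0.669
R_after = 1 − (1 − 0.669)^3 = 0.964
ΔR = 0.964 − 0.669 = 0.295

0.295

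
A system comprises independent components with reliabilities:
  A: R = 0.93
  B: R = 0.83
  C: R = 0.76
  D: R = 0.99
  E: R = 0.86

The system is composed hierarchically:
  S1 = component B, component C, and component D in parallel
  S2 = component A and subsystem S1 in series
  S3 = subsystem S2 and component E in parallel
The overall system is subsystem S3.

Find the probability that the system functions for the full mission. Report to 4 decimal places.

0.9901

Parallel (B, C, and D): 1 − (1 − 0.830000)(1 − 0.760000)(1 − 0.990000) = 0.999592
Series (A and [0.999592]): 0.930000 × 0.999592 = 0.929621
Parallel ([0.929621] and E): 1 − (1 − 0.929621)(1 − 0.860000) = 0.9901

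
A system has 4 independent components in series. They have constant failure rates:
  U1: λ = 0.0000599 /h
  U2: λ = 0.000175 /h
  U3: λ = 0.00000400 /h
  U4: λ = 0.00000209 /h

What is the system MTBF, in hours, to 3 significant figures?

Series of exponential components: λ_sys = Σ λ_i
λ_sys = 0.0000599 + 0.000175 + 0.00000400 + 0.00000209 = 2.4099e-04 /h
MTBF = 1 / λ_sys = 4150 h

4150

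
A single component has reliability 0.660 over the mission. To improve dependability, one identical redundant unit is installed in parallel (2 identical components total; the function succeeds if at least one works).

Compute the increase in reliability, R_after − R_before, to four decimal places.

R_before = 0.660
R_after = 1 − (1 − 0.660)^2 = 0.8844
ΔR = 0.8844 − 0.660 = 0.2244

0.2244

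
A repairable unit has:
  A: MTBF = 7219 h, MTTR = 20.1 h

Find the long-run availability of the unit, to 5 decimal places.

A(A) = MTBF/(MTBF+MTTR) = 7219/(7219+20.1) = 0.99722

0.99722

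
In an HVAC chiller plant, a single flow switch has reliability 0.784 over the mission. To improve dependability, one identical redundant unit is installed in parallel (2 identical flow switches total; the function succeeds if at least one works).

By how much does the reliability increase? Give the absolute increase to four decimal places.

0.1693

R_before = 0.784
R_after = 1 − (1 − 0.784)^2 = 0.9533
ΔR = 0.9533 − 0.784 = 0.1693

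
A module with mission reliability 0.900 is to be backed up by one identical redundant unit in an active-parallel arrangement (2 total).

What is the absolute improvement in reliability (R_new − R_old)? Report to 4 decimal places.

0.0900

R_before = 0.900
R_after = 1 − (1 − 0.900)^2 = 0.9900
ΔR = 0.9900 − 0.900 = 0.0900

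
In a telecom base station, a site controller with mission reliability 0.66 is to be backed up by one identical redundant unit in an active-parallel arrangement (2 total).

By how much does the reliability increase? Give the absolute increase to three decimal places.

0.224

R_before = 0.66
R_after = 1 − (1 − 0.66)^2 = 0.884
ΔR = 0.884 − 0.66 = 0.224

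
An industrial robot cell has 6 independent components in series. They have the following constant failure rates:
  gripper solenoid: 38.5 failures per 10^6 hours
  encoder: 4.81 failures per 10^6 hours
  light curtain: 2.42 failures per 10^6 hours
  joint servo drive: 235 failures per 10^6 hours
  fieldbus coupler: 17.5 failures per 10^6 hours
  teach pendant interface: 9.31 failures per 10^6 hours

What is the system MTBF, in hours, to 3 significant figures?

Series of exponential components: λ_sys = Σ λ_i
λ_sys = 0.0000385 + 0.00000481 + 0.00000242 + 0.000235 + 0.0000175 + 0.00000931 = 3.0754e-04 /h
MTBF = 1 / λ_sys = 3250 h

3250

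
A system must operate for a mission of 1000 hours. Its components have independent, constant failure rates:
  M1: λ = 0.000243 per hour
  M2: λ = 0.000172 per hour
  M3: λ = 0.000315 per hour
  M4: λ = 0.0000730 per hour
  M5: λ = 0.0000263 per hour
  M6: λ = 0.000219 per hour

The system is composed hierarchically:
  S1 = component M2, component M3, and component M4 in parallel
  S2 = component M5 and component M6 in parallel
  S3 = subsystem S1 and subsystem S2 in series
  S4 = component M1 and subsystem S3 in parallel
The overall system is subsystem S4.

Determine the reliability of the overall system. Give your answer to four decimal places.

R(M1) = exp(−0.000243 × 1000) = 0.784272
R(M2) = exp(−0.000172 × 1000) = 0.841979
R(M3) = exp(−0.000315 × 1000) = 0.729789
R(M4) = exp(−0.0000730 × 1000) = 0.929601
R(M5) = exp(−0.0000263 × 1000) = 0.974043
R(M6) = exp(−0.000219 × 1000) = 0.803322
Parallel (M2, M3, and M4): 1 − (1 − 0.841979)(1 − 0.729789)(1 − 0.929601) = 0.996994
Parallel (M5 and M6): 1 − (1 − 0.974043)(1 − 0.803322) = 0.994895
Series ([0.996994] and [0.994895]): 0.996994 × 0.994895 = 0.991904
Parallel (M1 and [0.991904]): 1 − (1 − 0.784272)(1 − 0.991904) = 0.9983

0.9983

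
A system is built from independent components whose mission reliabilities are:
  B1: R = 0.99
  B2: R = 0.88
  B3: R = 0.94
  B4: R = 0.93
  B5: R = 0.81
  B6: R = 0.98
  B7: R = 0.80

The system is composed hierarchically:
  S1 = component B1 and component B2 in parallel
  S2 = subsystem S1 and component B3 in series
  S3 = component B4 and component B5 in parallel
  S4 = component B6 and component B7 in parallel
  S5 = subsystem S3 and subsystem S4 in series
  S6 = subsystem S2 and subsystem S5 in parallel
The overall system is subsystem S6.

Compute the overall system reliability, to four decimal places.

Parallel (B1 and B2): 1 − (1 − 0.990000)(1 − 0.880000) = 0.998800
Series ([0.998800] and B3): 0.998800 × 0.940000 = 0.938872
Parallel (B4 and B5): 1 − (1 − 0.930000)(1 − 0.810000) = 0.986700
Parallel (B6 and B7): 1 − (1 − 0.980000)(1 − 0.800000) = 0.996000
Series ([0.986700] and [0.996000]): 0.986700 × 0.996000 = 0.982753
Parallel ([0.938872] and [0.982753]): 1 − (1 − 0.938872)(1 − 0.982753) = 0.9989

0.9989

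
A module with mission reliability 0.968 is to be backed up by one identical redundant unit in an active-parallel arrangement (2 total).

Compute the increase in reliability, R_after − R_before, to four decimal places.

0.0310

R_before = 0.968
R_after = 1 − (1 − 0.968)^2 = 0.9990
ΔR = 0.9990 − 0.968 = 0.0310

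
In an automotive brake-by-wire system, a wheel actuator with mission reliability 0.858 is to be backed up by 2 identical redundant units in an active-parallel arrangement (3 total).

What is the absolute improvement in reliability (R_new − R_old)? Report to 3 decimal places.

0.139

R_before = 0.858
R_after = 1 − (1 − 0.858)^3 = 0.997
ΔR = 0.997 − 0.858 = 0.139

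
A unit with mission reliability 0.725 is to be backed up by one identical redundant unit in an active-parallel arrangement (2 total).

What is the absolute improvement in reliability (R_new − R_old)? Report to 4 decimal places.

0.1994

R_before = 0.725
R_after = 1 − (1 − 0.725)^2 = 0.9244
ΔR = 0.9244 − 0.725 = 0.1994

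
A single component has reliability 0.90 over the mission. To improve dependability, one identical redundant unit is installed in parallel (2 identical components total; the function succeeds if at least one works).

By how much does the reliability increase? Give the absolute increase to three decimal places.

0.090

R_before = 0.90
R_after = 1 − (1 − 0.90)^2 = 0.990
ΔR = 0.990 − 0.90 = 0.090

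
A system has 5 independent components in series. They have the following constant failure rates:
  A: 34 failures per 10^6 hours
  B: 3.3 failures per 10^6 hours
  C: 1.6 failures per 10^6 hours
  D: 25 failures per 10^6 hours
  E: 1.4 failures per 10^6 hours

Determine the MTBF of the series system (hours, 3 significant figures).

15300

Series of exponential components: λ_sys = Σ λ_i
λ_sys = 0.000034 + 0.0000033 + 0.0000016 + 0.000025 + 0.0000014 = 6.5300e-05 /h
MTBF = 1 / λ_sys = 15300 h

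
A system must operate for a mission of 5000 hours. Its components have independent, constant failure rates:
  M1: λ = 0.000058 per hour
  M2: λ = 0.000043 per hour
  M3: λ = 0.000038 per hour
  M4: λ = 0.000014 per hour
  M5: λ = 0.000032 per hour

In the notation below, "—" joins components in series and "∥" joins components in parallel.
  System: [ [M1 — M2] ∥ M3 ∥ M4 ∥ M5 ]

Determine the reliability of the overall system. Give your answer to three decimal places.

0.999

R(M1) = exp(−0.000058 × 5000) = 0.74826
R(M2) = exp(−0.000043 × 5000) = 0.80654
R(M3) = exp(−0.000038 × 5000) = 0.82696
R(M4) = exp(−0.000014 × 5000) = 0.93239
R(M5) = exp(−0.000032 × 5000) = 0.85214
Series (M1 and M2): 0.74826 × 0.80654 = 0.60350
Parallel ([0.60350], M3, M4, and M5): 1 − (1 − 0.60350)(1 − 0.82696)(1 − 0.93239)(1 − 0.85214) = 0.999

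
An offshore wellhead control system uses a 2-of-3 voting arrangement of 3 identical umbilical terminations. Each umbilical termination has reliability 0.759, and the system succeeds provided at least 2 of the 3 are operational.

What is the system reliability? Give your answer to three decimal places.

0.854

R = Σ_{i=2}^{3} C(3,i) p^i (1−p)^{3−i} with p = 0.759
C(3,2)·0.759^2·0.241^1 = 0.41651
C(3,3)·0.759^3·0.241^0 = 0.43725
Sum = 0.854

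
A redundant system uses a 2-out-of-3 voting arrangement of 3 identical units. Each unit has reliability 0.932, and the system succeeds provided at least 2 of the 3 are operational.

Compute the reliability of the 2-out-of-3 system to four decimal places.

R = Σ_{i=2}^{3} C(3,i) p^i (1−p)^{3−i} with p = 0.932
C(3,2)·0.932^2·0.068^1 = 0.177199
C(3,3)·0.932^3·0.068^0 = 0.809558
Sum = 0.9868

0.9868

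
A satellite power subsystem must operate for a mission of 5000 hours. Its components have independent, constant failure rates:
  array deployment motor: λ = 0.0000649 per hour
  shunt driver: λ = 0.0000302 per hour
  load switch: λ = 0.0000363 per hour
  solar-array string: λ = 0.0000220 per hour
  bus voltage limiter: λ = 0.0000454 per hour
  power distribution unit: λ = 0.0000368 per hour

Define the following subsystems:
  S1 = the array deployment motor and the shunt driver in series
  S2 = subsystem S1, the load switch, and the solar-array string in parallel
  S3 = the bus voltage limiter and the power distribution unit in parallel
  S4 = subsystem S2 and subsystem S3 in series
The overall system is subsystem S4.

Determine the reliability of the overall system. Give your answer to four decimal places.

0.9596

R(array deployment motor) = exp(−0.0000649 × 5000) = 0.722889
R(shunt driver) = exp(−0.0000302 × 5000) = 0.859848
R(load switch) = exp(−0.0000363 × 5000) = 0.834018
R(solar-array string) = exp(−0.0000220 × 5000) = 0.895834
R(bus voltage limiter) = exp(−0.0000454 × 5000) = 0.796921
R(power distribution unit) = exp(−0.0000368 × 5000) = 0.831936
Series (array deployment motor and shunt driver): 0.722889 × 0.859848 = 0.621575
Parallel ([0.621575], load switch, and solar-array string): 1 − (1 − 0.621575)(1 − 0.834018)(1 − 0.895834) = 0.993457
Parallel (bus voltage limiter and power distribution unit): 1 − (1 − 0.796921)(1 − 0.831936) = 0.965870
Series ([0.993457] and [0.965870]): 0.993457 × 0.965870 = 0.9596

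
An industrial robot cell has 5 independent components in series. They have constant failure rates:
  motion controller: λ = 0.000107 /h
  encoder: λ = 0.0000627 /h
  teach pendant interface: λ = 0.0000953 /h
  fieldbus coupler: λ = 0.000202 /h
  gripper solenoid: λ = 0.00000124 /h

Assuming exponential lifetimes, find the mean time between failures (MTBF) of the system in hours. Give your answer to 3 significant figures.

2140

Series of exponential components: λ_sys = Σ λ_i
λ_sys = 0.000107 + 0.0000627 + 0.0000953 + 0.000202 + 0.00000124 = 4.6824e-04 /h
MTBF = 1 / λ_sys = 2140 h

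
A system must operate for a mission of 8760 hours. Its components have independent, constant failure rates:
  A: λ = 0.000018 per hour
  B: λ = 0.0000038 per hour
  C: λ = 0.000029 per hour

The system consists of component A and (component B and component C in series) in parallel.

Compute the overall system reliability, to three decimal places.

0.964

R(A) = exp(−0.000018 × 8760) = 0.85412
R(B) = exp(−0.0000038 × 8760) = 0.96726
R(C) = exp(−0.000029 × 8760) = 0.77566
Series (B and C): 0.96726 × 0.77566 = 0.75026
Parallel (A and [0.75026]): 1 − (1 − 0.85412)(1 − 0.75026) = 0.964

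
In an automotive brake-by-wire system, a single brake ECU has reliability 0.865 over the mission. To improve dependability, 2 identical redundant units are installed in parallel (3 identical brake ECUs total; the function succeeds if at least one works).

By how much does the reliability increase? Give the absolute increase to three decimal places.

R_before = 0.865
R_after = 1 − (1 − 0.865)^3 = 0.998
ΔR = 0.998 − 0.865 = 0.133

0.133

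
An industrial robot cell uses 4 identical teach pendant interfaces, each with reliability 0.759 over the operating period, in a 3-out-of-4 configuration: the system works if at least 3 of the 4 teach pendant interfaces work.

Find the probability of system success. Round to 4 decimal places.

0.7534

R = Σ_{i=3}^{4} C(4,i) p^i (1−p)^{4−i} with p = 0.759
C(4,3)·0.759^3·0.241^1 = 0.421505
C(4,4)·0.759^4·0.241^0 = 0.331869
Sum = 0.7534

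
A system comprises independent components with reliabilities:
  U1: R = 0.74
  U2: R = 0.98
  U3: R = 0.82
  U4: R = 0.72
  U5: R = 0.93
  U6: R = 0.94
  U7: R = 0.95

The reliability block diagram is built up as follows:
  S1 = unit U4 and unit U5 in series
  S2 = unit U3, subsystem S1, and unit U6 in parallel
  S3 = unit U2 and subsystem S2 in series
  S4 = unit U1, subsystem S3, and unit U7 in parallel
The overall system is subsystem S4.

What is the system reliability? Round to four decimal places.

0.9997

Series (U4 and U5): 0.720000 × 0.930000 = 0.669600
Parallel (U3, [0.669600], and U6): 1 − (1 − 0.820000)(1 − 0.669600)(1 − 0.940000) = 0.996432
Series (U2 and [0.996432]): 0.980000 × 0.996432 = 0.976503
Parallel (U1, [0.976503], and U7): 1 − (1 − 0.740000)(1 − 0.976503)(1 − 0.950000) = 0.9997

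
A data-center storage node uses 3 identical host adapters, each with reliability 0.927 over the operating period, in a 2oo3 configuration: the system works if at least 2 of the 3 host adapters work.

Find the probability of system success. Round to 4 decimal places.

0.9848

R = Σ_{i=2}^{3} C(3,i) p^i (1−p)^{3−i} with p = 0.927
C(3,2)·0.927^2·0.073^1 = 0.188193
C(3,3)·0.927^3·0.073^0 = 0.796598
Sum = 0.9848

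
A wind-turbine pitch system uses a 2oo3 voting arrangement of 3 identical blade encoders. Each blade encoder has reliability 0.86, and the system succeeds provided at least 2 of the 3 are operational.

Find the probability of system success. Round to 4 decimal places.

R = Σ_{i=2}^{3} C(3,i) p^i (1−p)^{3−i} with p = 0.86
C(3,2)·0.86^2·0.14^1 = 0.310632
C(3,3)·0.86^3·0.14^0 = 0.636056
Sum = 0.9467

0.9467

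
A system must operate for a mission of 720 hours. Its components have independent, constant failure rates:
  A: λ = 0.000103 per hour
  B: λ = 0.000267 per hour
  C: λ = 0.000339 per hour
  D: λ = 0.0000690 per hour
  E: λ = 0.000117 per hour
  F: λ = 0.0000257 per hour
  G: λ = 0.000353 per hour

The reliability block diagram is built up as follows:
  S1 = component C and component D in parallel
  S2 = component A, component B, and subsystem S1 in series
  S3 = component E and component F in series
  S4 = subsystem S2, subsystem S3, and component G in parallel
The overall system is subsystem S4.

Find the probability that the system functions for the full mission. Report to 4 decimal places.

0.9947

R(A) = exp(−0.000103 × 720) = 0.928523
R(B) = exp(−0.000267 × 720) = 0.825109
R(C) = exp(−0.000339 × 720) = 0.783425
R(D) = exp(−0.0000690 × 720) = 0.951534
R(E) = exp(−0.000117 × 720) = 0.919211
R(F) = exp(−0.0000257 × 720) = 0.981666
R(G) = exp(−0.000353 × 720) = 0.775568
Parallel (C and D): 1 − (1 − 0.783425)(1 − 0.951534) = 0.989503
Series (A, B, and [0.989503]): 0.928523 × 0.825109 × 0.989503 = 0.758091
Series (E and F): 0.919211 × 0.981666 = 0.902358
Parallel ([0.758091], [0.902358], and G): 1 − (1 − 0.758091)(1 − 0.902358)(1 − 0.775568) = 0.9947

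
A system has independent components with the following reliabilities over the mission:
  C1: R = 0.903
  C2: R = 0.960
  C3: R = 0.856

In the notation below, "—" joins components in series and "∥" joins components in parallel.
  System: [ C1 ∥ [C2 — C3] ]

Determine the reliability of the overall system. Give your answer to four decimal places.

Series (C2 and C3): 0.960000 × 0.856000 = 0.821760
Parallel (C1 and [0.821760]): 1 − (1 − 0.903000)(1 − 0.821760) = 0.9827

0.9827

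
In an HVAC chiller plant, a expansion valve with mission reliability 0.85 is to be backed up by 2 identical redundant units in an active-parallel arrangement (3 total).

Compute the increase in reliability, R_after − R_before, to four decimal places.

0.1466

R_before = 0.85
R_after = 1 − (1 − 0.85)^3 = 0.9966
ΔR = 0.9966 − 0.85 = 0.1466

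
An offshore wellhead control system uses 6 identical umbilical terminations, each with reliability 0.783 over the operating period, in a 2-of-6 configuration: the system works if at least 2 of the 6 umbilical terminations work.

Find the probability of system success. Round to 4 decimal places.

R = Σ_{i=2}^{6} C(6,i) p^i (1−p)^{6−i} with p = 0.783
C(6,2)·0.783^2·0.217^4 = 0.020392
C(6,3)·0.783^3·0.217^3 = 0.098106
C(6,4)·0.783^4·0.217^2 = 0.265496
C(6,5)·0.783^5·0.217^1 = 0.383195
C(6,6)·0.783^6·0.217^0 = 0.230447
Sum = 0.9976

0.9976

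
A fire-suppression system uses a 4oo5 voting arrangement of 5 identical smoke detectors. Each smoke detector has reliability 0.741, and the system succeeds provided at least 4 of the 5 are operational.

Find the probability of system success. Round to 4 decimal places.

0.6138

R = Σ_{i=4}^{5} C(5,i) p^i (1−p)^{5−i} with p = 0.741
C(5,4)·0.741^4·0.259^1 = 0.390429
C(5,5)·0.741^5·0.259^0 = 0.223404
Sum = 0.6138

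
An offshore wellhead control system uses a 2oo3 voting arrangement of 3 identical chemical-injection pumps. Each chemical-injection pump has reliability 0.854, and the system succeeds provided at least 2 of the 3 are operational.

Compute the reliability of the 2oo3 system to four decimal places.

0.9423

R = Σ_{i=2}^{3} C(3,i) p^i (1−p)^{3−i} with p = 0.854
C(3,2)·0.854^2·0.146^1 = 0.319440
C(3,3)·0.854^3·0.146^0 = 0.622836
Sum = 0.9423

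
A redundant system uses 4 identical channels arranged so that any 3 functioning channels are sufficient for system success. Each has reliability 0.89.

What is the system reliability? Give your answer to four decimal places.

R = Σ_{i=3}^{4} C(4,i) p^i (1−p)^{4−i} with p = 0.89
C(4,3)·0.89^3·0.11^1 = 0.310186
C(4,4)·0.89^4·0.11^0 = 0.627422
Sum = 0.9376

0.9376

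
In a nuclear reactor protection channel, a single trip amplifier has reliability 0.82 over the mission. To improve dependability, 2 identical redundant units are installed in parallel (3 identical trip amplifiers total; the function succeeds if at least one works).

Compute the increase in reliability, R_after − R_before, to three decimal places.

0.174

R_before = 0.82
R_after = 1 − (1 − 0.82)^3 = 0.994
ΔR = 0.994 − 0.82 = 0.174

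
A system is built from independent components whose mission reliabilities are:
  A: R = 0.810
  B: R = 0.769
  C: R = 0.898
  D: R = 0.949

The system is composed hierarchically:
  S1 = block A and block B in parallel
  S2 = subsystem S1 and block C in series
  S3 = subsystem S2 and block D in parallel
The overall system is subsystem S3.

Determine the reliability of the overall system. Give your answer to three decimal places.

0.993

Parallel (A and B): 1 − (1 − 0.81000)(1 − 0.76900) = 0.95611
Series ([0.95611] and C): 0.95611 × 0.89800 = 0.85859
Parallel ([0.85859] and D): 1 − (1 − 0.85859)(1 − 0.94900) = 0.993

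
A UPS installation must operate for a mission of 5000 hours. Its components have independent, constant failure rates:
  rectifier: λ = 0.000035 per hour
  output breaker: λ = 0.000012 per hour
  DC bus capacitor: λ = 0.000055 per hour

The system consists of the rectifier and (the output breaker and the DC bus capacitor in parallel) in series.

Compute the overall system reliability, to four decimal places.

0.8277

R(rectifier) = exp(−0.000035 × 5000) = 0.839457
R(output breaker) = exp(−0.000012 × 5000) = 0.941765
R(DC bus capacitor) = exp(−0.000055 × 5000) = 0.759572
Parallel (output breaker and DC bus capacitor): 1 − (1 − 0.941765)(1 − 0.759572) = 0.985999
Series (rectifier and [0.985999]): 0.839457 × 0.985999 = 0.8277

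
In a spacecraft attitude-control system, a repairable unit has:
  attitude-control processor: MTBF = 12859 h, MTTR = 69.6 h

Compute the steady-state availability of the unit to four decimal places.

A(attitude-control processor) = MTBF/(MTBF+MTTR) = 12859/(12859+69.6) = 0.9946

0.9946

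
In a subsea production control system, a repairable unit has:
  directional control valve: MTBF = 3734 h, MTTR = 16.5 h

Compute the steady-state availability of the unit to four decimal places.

A(directional control valve) = MTBF/(MTBF+MTTR) = 3734/(3734+16.5) = 0.9956

0.9956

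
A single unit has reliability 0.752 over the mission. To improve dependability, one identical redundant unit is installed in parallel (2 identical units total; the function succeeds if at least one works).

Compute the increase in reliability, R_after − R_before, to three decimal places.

0.186

R_before = 0.752
R_after = 1 − (1 − 0.752)^2 = 0.938
ΔR = 0.938 − 0.752 = 0.186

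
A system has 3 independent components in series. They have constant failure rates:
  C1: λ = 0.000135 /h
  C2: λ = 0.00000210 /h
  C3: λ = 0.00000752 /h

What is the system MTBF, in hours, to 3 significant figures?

Series of exponential components: λ_sys = Σ λ_i
λ_sys = 0.000135 + 0.00000210 + 0.00000752 = 1.4462e-04 /h
MTBF = 1 / λ_sys = 6910 h

6910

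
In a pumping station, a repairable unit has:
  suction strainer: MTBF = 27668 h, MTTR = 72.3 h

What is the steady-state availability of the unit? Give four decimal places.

A(suction strainer) = MTBF/(MTBF+MTTR) = 27668/(27668+72.3) = 0.9974

0.9974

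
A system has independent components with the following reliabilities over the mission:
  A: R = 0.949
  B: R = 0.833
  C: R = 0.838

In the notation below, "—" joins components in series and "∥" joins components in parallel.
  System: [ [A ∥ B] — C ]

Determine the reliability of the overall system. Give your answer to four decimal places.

0.8309

Parallel (A and B): 1 − (1 − 0.949000)(1 − 0.833000) = 0.991483
Series ([0.991483] and C): 0.991483 × 0.838000 = 0.8309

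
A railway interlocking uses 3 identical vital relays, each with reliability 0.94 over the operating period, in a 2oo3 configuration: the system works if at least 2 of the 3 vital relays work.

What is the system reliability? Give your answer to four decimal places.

0.9896

R = Σ_{i=2}^{3} C(3,i) p^i (1−p)^{3−i} with p = 0.94
C(3,2)·0.94^2·0.06^1 = 0.159048
C(3,3)·0.94^3·0.06^0 = 0.830584
Sum = 0.9896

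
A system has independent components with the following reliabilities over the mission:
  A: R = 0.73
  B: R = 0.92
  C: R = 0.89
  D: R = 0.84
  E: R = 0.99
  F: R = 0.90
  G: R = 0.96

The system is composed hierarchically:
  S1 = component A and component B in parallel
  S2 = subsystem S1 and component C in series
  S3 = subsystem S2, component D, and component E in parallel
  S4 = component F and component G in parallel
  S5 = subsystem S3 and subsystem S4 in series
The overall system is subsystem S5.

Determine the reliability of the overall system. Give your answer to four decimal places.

0.9958

Parallel (A and B): 1 − (1 − 0.730000)(1 − 0.920000) = 0.978400
Series ([0.978400] and C): 0.978400 × 0.890000 = 0.870776
Parallel ([0.870776], D, and E): 1 − (1 − 0.870776)(1 − 0.840000)(1 − 0.990000) = 0.999793
Parallel (F and G): 1 − (1 − 0.900000)(1 − 0.960000) = 0.996000
Series ([0.999793] and [0.996000]): 0.999793 × 0.996000 = 0.9958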